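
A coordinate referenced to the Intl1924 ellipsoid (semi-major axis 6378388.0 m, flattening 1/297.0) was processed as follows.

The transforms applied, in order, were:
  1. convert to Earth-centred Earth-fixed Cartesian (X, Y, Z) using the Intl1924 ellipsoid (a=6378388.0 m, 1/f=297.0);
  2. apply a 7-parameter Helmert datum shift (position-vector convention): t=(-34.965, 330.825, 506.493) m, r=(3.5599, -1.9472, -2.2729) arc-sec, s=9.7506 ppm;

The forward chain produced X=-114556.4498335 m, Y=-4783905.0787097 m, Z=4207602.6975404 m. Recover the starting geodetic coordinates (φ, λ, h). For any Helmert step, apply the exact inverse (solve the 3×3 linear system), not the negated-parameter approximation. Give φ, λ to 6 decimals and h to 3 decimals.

φ=41.511818°, λ=-91.370156°, h=2884.388 m

start: X=-114556.4498, Y=-4783905.0787, Z=4207602.6975 m
→ Helmert⁻¹: X=-114427.9338, Y=-4784117.9054, Z=4207138.8320
→ geod (Bowring, a=6378388.000): φ=41.51181800°, λ=-91.37015600°, h=2884.3880 m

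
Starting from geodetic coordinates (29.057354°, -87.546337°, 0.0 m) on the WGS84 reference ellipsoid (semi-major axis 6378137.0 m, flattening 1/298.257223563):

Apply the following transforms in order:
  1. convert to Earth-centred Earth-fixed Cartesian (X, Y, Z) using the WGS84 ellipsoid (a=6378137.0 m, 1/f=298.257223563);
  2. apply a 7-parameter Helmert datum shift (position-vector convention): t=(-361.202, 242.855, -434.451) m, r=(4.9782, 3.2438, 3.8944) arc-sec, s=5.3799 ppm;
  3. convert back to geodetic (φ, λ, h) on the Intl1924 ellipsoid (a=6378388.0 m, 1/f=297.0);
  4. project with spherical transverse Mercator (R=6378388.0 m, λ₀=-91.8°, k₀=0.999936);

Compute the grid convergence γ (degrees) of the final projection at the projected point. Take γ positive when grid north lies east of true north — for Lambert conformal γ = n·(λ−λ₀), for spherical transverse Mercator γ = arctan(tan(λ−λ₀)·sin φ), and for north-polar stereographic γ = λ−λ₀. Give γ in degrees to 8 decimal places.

2.06764671

start: φ=29.057354°, λ=-87.546337°, h=0.000 m
→ ECEF (a=6378137.000, f=1/298.257223563): X=238877.1145, Y=-5574637.8538, Z=3079459.5286
→ Helmert 7p (PV): X=238670.8797, Y=-5574494.8028, Z=3078903.3435
→ geod (Bowring, a=6378388.000): φ=29.05433097°, λ=-87.54838995°, h=-632.2701 m
→ into tm (λ₀=-91.8°): φ=29.05433097°, λ−λ₀=4.25161005°
convergence γ = 2.06764671°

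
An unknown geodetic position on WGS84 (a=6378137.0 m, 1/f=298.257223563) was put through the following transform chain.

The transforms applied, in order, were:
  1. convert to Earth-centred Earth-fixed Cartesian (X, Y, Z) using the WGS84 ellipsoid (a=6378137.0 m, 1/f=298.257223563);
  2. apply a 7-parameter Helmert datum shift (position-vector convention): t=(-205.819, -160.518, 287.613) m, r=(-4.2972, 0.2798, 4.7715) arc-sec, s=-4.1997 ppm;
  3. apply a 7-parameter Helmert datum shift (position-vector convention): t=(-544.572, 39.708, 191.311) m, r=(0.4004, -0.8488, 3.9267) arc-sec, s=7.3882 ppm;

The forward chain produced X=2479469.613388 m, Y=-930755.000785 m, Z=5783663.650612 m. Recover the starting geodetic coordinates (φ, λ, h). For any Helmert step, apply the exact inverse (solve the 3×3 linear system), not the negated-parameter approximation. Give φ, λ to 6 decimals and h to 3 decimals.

φ=65.534033°, λ=-20.571725°, h=571.264 m

start: X=2479469.6134, Y=-930755.0008, Z=5783663.6506 m
→ Helmert⁻¹: X=2480001.9418, Y=-930823.8174, Z=5783421.2119
→ Helmert⁻¹: X=2480188.7989, Y=-930845.0645, Z=5783141.8582
→ geod (Bowring, a=6378137.000): φ=65.53403300°, λ=-20.57172500°, h=571.2640 m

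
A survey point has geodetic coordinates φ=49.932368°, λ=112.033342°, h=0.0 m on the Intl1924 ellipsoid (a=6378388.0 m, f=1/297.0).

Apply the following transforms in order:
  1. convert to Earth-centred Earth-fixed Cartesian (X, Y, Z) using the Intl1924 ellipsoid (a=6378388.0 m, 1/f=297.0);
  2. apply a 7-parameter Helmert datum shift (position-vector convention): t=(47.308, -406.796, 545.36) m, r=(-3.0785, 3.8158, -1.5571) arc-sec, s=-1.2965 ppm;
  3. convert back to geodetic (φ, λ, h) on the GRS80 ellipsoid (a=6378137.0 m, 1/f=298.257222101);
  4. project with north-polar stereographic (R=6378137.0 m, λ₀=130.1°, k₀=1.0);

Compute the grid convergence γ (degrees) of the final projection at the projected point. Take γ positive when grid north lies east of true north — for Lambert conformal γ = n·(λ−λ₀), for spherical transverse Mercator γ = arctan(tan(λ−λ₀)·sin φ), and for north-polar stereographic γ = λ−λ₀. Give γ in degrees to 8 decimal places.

start: φ=49.932368°, λ=112.033342°, h=0.000 m
→ ECEF (a=6378388.000, f=1/297.0): X=-1543283.4554, Y=3813370.0325, Z=4858043.4198
→ Helmert 7p (PV): X=-1543115.4880, Y=3813042.4489, Z=4858554.1169
→ geod (Bowring, a=6378137.000): φ=49.93703627°, λ=112.03288502°, h=352.3908 m
→ into stereo (λ₀=130.1°): φ=49.93703627°, λ−λ₀=-18.06711498°
convergence γ = -18.06711498°

-18.06711498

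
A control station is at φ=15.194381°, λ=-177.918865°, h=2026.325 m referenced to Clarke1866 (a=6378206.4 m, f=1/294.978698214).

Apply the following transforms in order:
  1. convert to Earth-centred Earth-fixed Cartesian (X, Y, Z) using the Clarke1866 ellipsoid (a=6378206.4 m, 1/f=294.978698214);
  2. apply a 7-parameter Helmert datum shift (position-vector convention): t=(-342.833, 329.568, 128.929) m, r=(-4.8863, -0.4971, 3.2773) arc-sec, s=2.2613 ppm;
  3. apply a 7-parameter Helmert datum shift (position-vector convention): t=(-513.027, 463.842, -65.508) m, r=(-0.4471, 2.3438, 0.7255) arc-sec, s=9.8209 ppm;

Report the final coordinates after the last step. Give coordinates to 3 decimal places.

start: φ=15.194381°, λ=-177.918865°, h=2026.325 m
→ ECEF (a=6378206.400, f=1/294.978698214): X=-6154563.1218, Y=-223648.4554, Z=1661295.1728
→ Helmert 7p (PV): X=-6154920.3223, Y=-223377.8267, Z=1661418.3240
→ Helmert 7p (PV): X=-6155474.1315, Y=-222934.2262, Z=1661439.5562

X=-6155474.131 m, Y=-222934.226 m, Z=1661439.556 m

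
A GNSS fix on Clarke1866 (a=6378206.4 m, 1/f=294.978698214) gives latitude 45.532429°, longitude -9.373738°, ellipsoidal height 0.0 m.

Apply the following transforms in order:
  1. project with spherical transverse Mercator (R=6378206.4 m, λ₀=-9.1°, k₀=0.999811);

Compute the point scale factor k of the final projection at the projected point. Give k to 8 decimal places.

start: φ=45.532429°, λ=-9.373738°, h=0.000 m
→ into tm (λ₀=-9.1°): φ=45.53242900°, λ−λ₀=-0.27373800°
scale k = 0.99981660

0.99981660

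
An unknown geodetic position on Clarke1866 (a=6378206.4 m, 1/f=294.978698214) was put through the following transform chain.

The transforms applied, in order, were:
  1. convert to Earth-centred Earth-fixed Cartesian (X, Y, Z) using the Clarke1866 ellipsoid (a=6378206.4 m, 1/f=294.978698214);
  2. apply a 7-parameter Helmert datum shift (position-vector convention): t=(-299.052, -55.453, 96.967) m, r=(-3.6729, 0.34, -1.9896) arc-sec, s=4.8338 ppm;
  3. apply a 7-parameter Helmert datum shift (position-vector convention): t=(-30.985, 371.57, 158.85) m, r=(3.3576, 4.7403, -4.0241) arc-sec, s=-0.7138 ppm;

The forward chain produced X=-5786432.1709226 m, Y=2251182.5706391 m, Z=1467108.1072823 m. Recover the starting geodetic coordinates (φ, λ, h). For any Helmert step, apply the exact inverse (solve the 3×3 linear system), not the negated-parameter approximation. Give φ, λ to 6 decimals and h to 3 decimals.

φ=13.379262°, λ=158.745150°, h=2338.458 m

start: X=-5786432.1709, Y=2251182.5706, Z=1467108.1073 m
→ Helmert⁻¹: X=-5786482.9355, Y=2250723.5929, Z=1466780.6841
→ Helmert⁻¹: X=-5786180.0418, Y=2250686.2363, Z=1466707.1671
→ geod (Bowring, a=6378206.400): φ=13.37926200°, λ=158.74515000°, h=2338.4580 m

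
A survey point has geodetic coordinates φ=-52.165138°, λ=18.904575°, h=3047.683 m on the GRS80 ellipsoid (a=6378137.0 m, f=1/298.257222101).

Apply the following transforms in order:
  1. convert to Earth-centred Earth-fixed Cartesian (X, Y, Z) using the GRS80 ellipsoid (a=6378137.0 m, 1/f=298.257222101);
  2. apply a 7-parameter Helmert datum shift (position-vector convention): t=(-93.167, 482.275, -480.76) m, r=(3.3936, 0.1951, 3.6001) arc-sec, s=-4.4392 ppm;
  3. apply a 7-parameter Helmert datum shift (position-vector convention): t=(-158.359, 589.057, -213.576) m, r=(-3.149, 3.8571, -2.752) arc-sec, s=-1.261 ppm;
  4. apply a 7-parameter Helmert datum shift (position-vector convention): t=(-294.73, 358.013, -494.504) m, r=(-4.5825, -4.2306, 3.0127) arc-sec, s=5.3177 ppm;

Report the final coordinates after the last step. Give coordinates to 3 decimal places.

X=3710194.291 m, Y=1272201.436 m, Z=-5017712.559 m

start: φ=-52.165138°, λ=18.904575°, h=3047.683 m
→ ECEF (a=6378137.000, f=1/298.257222101): X=3710761.4158, Y=1270808.6431, Z=-5016502.0798
→ Helmert 7p (PV): X=3710624.8508, Y=1271432.5775, Z=-5016943.1724
→ Helmert 7p (PV): X=3710384.9607, Y=1271893.9314, Z=-5017239.2204
→ Helmert 7p (PV): X=3710194.2909, Y=1272201.4355, Z=-5017712.5595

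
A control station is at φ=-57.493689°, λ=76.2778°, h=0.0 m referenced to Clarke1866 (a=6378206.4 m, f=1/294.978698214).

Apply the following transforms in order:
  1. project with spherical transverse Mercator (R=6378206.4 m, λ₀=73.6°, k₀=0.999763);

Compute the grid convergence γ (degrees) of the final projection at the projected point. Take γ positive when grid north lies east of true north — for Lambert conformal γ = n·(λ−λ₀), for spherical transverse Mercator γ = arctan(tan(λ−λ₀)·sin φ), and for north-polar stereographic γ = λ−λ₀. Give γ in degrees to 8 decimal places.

start: φ=-57.493689°, λ=76.277800°, h=0.000 m
→ into tm (λ₀=73.6°): φ=-57.49368900°, λ−λ₀=2.67780000°
convergence γ = -2.25874994°

-2.25874994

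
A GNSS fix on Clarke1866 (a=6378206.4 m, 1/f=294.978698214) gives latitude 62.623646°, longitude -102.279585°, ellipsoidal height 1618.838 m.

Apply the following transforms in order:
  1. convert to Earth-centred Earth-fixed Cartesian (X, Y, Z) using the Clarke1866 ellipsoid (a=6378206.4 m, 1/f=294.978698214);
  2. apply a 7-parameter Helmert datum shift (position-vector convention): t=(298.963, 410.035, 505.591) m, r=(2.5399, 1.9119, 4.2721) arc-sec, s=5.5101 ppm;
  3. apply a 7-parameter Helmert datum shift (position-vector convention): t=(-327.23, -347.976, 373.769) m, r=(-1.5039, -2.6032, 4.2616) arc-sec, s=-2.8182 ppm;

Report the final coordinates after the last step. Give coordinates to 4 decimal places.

start: φ=62.623646°, λ=-102.279585°, h=1618.838 m
→ ECEF (a=6378206.400, f=1/294.978698214): X=-625608.0019, Y=-2874217.2817, Z=5642054.7232
→ Helmert 7p (PV): X=-625200.6584, Y=-2873905.5168, Z=5642561.8087
→ Helmert 7p (PV): X=-625537.9621, Y=-2874217.1703, Z=5642932.7393

X=-625537.9621 m, Y=-2874217.1703 m, Z=5642932.7393 m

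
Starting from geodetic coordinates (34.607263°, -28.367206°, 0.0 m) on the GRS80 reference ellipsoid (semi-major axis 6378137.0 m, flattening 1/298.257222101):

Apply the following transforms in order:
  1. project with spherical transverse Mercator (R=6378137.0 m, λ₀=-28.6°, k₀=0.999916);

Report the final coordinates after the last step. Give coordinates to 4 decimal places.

E=21327.5389 m, N=3852163.8957 m

start: φ=34.607263°, λ=-28.367206°, h=0.000 m
→ tm (R=6378137.0, λ₀=-28.6°): E=21327.5389, N=3852163.8957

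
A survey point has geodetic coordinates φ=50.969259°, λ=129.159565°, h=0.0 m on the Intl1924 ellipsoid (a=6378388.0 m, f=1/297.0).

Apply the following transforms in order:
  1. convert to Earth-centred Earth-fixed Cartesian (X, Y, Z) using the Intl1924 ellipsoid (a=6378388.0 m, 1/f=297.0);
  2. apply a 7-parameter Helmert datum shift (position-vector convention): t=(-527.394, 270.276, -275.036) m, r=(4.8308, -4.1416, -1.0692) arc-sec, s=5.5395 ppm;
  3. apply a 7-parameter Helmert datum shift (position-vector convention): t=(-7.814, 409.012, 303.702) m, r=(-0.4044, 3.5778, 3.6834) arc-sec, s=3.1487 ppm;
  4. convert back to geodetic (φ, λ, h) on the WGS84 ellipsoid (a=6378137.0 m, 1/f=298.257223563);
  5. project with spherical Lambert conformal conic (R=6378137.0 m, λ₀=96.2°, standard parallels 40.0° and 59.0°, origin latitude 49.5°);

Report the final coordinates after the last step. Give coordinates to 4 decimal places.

E=2206888.3360 m, N=653590.4160 m

start: φ=50.969259°, λ=129.159565°, h=0.000 m
→ ECEF (a=6378388.000, f=1/297.0): X=-2541640.7171, Y=3120853.5931, Z=4931487.5856
→ Helmert 7p (PV): X=-2542265.0332, Y=3121038.8341, Z=4931261.9255
→ Helmert 7p (PV): X=-2542251.0502, Y=3121421.9426, Z=4931619.1329
→ geod (Bowring, a=6378137.000): φ=50.96343184°, λ=129.16119240°, h=818.3906 m
→ lcc (R=6378137.0, λ₀=96.2°): E=2206888.3360, N=653590.4160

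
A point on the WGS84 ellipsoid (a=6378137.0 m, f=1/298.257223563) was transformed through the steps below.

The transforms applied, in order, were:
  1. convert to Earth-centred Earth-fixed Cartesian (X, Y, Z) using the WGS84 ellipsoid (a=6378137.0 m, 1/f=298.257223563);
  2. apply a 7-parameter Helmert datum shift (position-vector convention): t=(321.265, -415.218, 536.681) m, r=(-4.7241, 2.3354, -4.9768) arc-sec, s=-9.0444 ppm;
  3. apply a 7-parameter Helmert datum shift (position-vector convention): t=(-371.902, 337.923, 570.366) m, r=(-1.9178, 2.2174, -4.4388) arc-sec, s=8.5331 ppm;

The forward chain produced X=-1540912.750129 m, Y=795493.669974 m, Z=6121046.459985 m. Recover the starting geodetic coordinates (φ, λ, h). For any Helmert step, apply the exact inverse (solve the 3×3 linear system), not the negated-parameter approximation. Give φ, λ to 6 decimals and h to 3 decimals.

φ=74.279915°, λ=152.702441°, h=2553.069 m

start: X=-1540912.7501, Y=795493.6700, Z=6121046.4600 m
→ Helmert⁻¹: X=-1540610.6083, Y=795058.9020, Z=6120414.6981
→ Helmert⁻¹: X=-1541034.2914, Y=795303.9669, Z=6119934.1350
→ geod (Bowring, a=6378137.000): φ=74.27991500°, λ=152.70244100°, h=2553.0690 m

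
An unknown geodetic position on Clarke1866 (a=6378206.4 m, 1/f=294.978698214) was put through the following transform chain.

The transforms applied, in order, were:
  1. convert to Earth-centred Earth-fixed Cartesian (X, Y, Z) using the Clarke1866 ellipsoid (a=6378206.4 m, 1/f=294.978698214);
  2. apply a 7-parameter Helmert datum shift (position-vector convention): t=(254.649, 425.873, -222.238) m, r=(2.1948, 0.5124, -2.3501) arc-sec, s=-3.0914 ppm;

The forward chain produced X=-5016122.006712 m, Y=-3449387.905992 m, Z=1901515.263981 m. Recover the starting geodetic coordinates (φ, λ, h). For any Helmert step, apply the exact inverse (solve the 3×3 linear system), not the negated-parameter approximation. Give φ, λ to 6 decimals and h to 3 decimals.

start: X=-5016122.0067, Y=-3449387.9060, Z=1901515.2640 m
→ Helmert⁻¹: X=-5016357.5814, Y=-3449861.3621, Z=1901767.6284
→ geod (Bowring, a=6378206.400): φ=17.45840700°, λ=-145.48282600°, h=1977.4840 m

φ=17.458407°, λ=-145.482826°, h=1977.484 m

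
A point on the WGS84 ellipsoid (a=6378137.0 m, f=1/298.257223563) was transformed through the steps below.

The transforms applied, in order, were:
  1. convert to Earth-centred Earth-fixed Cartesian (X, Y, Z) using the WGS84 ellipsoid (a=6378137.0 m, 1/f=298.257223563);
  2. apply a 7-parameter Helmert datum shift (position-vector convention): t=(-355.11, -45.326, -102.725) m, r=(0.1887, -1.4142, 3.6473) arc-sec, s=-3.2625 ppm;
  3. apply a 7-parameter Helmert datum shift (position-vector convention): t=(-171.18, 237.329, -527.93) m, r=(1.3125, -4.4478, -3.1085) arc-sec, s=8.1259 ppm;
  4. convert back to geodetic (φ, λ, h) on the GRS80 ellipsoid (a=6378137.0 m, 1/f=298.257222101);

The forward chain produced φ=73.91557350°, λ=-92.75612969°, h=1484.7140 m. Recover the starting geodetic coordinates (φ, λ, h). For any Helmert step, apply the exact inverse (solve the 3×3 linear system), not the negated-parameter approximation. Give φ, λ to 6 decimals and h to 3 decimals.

φ=73.916197°, λ=-92.733460°, h=2105.999 m

start: φ=73.915574°, λ=-92.756130°, h=1484.714 m
→ ECEF (a=6378137.000, f=1/298.257222101): X=-85253.8523, Y=-1770931.7934, Z=6107761.3866
→ Helmert⁻¹: X=-84923.5738, Y=-1771117.1421, Z=6108252.7828
→ Helmert⁻¹: X=-84558.1764, Y=-1771070.5109, Z=6108377.6364
→ geod (Bowring, a=6378137.000): φ=73.91619700°, λ=-92.73346000°, h=2105.9990 m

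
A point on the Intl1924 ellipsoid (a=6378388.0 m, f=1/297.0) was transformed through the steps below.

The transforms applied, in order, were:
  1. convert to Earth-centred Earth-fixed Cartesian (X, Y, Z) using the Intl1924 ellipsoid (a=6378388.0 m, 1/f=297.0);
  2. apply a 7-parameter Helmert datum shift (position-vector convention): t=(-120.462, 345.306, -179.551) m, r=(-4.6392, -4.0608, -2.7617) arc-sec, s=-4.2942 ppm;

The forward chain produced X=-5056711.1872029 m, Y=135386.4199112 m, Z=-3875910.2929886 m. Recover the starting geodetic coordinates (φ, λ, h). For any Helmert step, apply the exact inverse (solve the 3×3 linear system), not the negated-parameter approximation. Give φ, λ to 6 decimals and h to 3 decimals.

start: X=-5056711.1872, Y=135386.4199, Z=-3875910.2930 m
→ Helmert⁻¹: X=-5056690.5487, Y=135061.1582, Z=-3875644.7948
→ geod (Bowring, a=6378388.000): φ=-37.64478300°, λ=178.47002800°, h=2098.8060 m

φ=-37.644783°, λ=178.470028°, h=2098.806 m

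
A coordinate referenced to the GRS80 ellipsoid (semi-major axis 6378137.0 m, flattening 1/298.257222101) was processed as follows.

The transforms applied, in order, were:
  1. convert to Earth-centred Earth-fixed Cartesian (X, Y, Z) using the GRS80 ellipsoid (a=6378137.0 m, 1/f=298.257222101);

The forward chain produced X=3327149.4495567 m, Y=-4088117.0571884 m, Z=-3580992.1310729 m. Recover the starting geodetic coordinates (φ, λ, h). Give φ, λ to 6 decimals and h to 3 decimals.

φ=-34.370733°, λ=-50.859282°, h=933.498 m

start: X=3327149.4496, Y=-4088117.0572, Z=-3580992.1311 m
→ geod (Bowring, a=6378137.000): φ=-34.37073300°, λ=-50.85928200°, h=933.4980 m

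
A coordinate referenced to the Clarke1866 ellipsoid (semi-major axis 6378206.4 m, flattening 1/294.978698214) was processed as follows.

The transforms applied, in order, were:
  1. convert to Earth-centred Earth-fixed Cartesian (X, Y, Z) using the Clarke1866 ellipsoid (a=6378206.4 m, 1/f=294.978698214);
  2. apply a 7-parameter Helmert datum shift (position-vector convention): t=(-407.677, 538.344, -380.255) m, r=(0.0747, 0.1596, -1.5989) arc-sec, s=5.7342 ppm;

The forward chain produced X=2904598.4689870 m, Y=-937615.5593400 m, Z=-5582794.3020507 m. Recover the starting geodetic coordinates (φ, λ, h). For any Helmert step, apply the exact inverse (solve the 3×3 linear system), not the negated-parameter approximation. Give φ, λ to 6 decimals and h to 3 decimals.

start: X=2904598.4690, Y=-937615.5593, Z=-5582794.3021 m
→ Helmert⁻¹: X=2905001.0797, Y=-938128.0268, Z=-5582379.4490
→ geod (Bowring, a=6378206.400): φ=-61.49145300°, λ=-17.89711100°, h=1010.7010 m

φ=-61.491453°, λ=-17.897111°, h=1010.701 m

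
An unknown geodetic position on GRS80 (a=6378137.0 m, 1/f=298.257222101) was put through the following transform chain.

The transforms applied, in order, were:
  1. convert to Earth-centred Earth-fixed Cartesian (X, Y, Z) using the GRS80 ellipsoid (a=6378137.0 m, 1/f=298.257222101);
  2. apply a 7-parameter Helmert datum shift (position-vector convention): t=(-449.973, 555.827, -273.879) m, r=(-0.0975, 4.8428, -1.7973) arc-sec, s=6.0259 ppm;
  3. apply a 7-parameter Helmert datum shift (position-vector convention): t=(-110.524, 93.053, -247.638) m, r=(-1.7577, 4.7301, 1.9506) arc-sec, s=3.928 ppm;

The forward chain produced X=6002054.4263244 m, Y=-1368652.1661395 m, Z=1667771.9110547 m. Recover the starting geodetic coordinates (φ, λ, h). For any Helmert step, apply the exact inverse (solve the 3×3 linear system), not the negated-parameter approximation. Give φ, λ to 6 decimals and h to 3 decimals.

start: X=6002054.4263, Y=-1368652.1661, Z=1667771.9111 m
→ Helmert⁻¹: X=6002090.1753, Y=-1368810.8183, Z=1668138.9736
→ Helmert⁻¹: X=6002476.7344, Y=-1369306.8795, Z=1668543.0812
→ geod (Bowring, a=6378137.000): φ=15.26109100°, λ=-12.85061700°, h=2107.5920 m

φ=15.261091°, λ=-12.850617°, h=2107.592 m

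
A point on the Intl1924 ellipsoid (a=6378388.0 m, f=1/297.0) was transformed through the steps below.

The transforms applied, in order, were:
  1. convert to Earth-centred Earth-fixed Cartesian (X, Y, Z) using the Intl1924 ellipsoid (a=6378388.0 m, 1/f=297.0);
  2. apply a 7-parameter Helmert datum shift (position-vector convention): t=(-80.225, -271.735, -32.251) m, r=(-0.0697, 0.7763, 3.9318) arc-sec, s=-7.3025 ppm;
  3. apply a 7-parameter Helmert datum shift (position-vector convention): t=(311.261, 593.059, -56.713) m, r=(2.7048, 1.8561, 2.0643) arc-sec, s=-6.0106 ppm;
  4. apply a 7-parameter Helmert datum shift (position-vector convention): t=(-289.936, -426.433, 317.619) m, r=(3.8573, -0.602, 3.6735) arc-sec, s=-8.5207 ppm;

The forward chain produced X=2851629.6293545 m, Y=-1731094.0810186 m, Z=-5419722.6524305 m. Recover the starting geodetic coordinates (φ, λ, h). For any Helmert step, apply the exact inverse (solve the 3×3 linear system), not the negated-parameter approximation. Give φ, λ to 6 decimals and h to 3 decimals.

φ=-58.558861°, λ=-31.262672°, h=1648.298 m

start: X=2851629.6294, Y=-1731094.0810, Z=-5419722.6524 m
→ Helmert⁻¹: X=2851897.2215, Y=-1730834.5449, Z=-5420062.4100
→ Helmert⁻¹: X=2851634.5436, Y=-1731537.6237, Z=-5419989.9078
→ Helmert⁻¹: X=2851722.9896, Y=-1731331.0592, Z=-5419987.0886
→ geod (Bowring, a=6378388.000): φ=-58.55886100°, λ=-31.26267200°, h=1648.2980 m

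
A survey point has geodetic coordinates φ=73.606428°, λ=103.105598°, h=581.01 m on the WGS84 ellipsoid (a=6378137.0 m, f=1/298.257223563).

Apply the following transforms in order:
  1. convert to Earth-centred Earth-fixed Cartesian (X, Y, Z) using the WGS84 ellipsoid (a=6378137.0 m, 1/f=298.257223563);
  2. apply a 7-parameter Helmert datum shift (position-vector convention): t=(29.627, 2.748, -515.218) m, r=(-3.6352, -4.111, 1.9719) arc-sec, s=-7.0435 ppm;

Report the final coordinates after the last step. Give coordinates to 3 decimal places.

start: φ=73.606428°, λ=103.105598°, h=581.010 m
→ ECEF (a=6378137.000, f=1/298.257223563): X=-409472.6425, Y=1758825.3893, Z=6097243.7784
→ Helmert 7p (PV): X=-409578.4671, Y=1758919.2912, Z=6096646.4562

X=-409578.467 m, Y=1758919.291 m, Z=6096646.456 m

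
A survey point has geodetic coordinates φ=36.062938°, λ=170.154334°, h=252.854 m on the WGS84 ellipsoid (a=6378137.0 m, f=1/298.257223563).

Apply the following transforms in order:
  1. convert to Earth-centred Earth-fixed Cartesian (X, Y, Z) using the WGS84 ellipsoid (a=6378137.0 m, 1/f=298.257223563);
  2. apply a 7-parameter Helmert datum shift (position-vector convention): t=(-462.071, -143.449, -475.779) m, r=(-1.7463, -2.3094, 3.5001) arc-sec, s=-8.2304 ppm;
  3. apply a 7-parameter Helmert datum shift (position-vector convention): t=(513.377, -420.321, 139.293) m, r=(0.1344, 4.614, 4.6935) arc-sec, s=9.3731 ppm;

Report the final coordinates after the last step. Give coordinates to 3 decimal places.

X=-5086015.367 m, Y=881956.000 m, Z=3733705.815 m

start: φ=36.062938°, λ=170.154334°, h=252.854 m
→ ECEF (a=6378137.000, f=1/298.257223563): X=-5086067.5062, Y=882691.6322, Z=3733988.0989
→ Helmert 7p (PV): X=-5086544.5015, Y=882486.2265, Z=3733417.1700
→ Helmert 7p (PV): X=-5086015.3674, Y=881956.0004, Z=3733705.8153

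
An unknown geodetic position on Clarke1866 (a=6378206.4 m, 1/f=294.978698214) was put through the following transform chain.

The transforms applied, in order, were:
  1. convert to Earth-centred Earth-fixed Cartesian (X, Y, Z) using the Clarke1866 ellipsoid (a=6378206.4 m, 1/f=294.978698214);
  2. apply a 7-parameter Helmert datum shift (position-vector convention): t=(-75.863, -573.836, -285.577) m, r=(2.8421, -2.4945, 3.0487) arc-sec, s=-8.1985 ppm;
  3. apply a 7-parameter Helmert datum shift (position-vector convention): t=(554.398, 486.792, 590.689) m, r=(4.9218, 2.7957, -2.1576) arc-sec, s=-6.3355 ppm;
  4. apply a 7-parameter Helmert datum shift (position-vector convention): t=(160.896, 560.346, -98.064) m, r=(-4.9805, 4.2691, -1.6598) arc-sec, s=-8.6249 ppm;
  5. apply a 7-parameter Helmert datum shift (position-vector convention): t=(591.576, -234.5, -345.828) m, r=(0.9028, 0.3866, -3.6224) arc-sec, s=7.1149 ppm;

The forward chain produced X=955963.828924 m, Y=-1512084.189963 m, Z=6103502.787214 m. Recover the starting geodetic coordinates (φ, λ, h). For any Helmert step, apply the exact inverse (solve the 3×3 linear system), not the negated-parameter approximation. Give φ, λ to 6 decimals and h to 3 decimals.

φ=73.774764°, λ=-57.736581°, h=2090.139 m

start: X=955963.8289, Y=-1512084.1900, Z=6103502.7872 m
→ Helmert⁻¹: X=955380.5653, Y=-1511795.4393, Z=6103813.5949
→ Helmert⁻¹: X=955113.7446, Y=-1512508.5304, Z=6103947.5519
→ Helmert⁻¹: X=954498.4934, Y=-1512849.2860, Z=6103444.5671
→ Helmert⁻¹: X=954633.6485, Y=-1512217.8550, Z=6103789.4776
→ geod (Bowring, a=6378206.400): φ=73.77476400°, λ=-57.73658100°, h=2090.1390 m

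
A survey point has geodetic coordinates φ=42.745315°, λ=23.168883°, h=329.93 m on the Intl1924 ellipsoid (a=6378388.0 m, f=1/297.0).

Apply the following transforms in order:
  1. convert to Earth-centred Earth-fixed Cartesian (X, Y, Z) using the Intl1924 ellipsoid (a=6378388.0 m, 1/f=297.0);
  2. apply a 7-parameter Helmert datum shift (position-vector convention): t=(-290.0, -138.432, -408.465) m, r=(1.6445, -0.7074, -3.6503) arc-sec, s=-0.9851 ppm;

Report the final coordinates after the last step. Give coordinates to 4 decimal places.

start: φ=42.745315°, λ=23.168883°, h=329.930 m
→ ECEF (a=6378388.000, f=1/297.0): X=4313274.2135, Y=1845899.5043, Z=4307065.6453
→ Helmert 7p (PV): X=4312997.8602, Y=1845648.5822, Z=4306682.4470

X=4312997.8602 m, Y=1845648.5822 m, Z=4306682.4470 m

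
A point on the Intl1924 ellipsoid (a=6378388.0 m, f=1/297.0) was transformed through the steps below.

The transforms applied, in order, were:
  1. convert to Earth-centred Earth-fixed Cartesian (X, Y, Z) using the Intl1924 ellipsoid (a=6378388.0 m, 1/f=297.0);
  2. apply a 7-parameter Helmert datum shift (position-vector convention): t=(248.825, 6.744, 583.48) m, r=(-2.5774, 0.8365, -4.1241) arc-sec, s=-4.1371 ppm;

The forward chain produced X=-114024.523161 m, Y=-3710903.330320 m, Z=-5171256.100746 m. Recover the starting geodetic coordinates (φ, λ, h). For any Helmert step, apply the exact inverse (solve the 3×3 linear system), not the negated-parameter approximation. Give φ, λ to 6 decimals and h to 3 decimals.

start: X=-114024.5232, Y=-3710903.3303, Z=-5171256.1007 m
→ Helmert⁻¹: X=-114178.6507, Y=-3710863.0837, Z=-5171907.8097
→ geod (Bowring, a=6378388.000): φ=-54.51040200°, λ=-91.76236400°, h=2297.3640 m

φ=-54.510402°, λ=-91.762364°, h=2297.364 m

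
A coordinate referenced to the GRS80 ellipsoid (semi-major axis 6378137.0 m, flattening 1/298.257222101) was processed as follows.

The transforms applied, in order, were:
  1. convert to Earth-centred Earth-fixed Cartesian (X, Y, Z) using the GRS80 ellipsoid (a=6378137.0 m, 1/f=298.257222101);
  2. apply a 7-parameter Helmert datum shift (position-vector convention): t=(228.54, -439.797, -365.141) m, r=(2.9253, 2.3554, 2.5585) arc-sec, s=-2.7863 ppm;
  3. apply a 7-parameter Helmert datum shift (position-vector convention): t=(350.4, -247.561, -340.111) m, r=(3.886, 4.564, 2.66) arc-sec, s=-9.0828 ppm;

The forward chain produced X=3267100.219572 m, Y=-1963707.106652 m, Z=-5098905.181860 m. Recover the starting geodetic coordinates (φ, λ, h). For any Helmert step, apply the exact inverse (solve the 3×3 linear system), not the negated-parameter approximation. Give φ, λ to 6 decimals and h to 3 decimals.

start: X=3267100.2196, Y=-1963707.1067, Z=-5098905.1819 m
→ Helmert⁻¹: X=3266866.9822, Y=-1963615.5642, Z=-5098502.1007
→ Helmert⁻¹: X=3266681.4081, Y=-1963294.0594, Z=-5098086.0175
→ geod (Bowring, a=6378137.000): φ=-53.40304100°, λ=-31.00610600°, h=840.3150 m

φ=-53.403041°, λ=-31.006106°, h=840.315 m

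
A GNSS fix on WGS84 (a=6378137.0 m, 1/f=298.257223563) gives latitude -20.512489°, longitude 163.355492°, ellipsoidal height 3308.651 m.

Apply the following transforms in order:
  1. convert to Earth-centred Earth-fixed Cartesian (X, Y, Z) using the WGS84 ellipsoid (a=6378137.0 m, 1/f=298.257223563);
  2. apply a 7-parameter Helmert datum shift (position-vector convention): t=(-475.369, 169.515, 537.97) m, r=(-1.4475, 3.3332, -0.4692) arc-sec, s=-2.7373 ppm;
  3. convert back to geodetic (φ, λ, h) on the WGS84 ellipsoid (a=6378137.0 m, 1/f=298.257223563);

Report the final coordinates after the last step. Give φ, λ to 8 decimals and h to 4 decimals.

φ=-20.50557062°, λ=163.35535185°, h=3574.5865 m

start: φ=-20.512489°, λ=163.355492°, h=3308.651 m
→ ECEF (a=6378137.000, f=1/298.257223563): X=-5728761.8963, Y=1712664.8765, Z=-2222083.4392
→ Helmert 7p (PV): X=-5729253.5964, Y=1712827.1411, Z=-2221458.8302
→ geod (Bowring, a=6378137.000): φ=-20.50557062°, λ=163.35535185°, h=3574.5865 m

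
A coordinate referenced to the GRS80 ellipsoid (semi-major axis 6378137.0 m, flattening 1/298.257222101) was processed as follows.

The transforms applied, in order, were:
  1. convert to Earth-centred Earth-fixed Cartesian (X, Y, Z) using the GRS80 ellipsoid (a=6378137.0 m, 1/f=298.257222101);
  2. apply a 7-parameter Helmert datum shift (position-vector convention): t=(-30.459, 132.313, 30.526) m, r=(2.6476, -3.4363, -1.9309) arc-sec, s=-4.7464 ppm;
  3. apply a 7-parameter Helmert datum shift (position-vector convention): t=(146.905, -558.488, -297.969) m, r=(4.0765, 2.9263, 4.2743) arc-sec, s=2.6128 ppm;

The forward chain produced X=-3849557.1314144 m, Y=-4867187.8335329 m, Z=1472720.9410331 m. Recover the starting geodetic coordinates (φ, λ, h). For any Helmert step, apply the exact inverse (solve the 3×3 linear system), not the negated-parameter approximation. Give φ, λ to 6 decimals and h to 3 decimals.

φ=13.441844°, λ=-128.345368°, h=722.486 m

start: X=-3849557.1314, Y=-4867187.8335, Z=1472720.9410 m
→ Helmert⁻¹: X=-3849815.7220, Y=-4866507.7400, Z=1473056.6225
→ Helmert⁻¹: X=-3849733.4351, Y=-4866680.2811, Z=1473159.6917
→ geod (Bowring, a=6378137.000): φ=13.44184400°, λ=-128.34536800°, h=722.4860 m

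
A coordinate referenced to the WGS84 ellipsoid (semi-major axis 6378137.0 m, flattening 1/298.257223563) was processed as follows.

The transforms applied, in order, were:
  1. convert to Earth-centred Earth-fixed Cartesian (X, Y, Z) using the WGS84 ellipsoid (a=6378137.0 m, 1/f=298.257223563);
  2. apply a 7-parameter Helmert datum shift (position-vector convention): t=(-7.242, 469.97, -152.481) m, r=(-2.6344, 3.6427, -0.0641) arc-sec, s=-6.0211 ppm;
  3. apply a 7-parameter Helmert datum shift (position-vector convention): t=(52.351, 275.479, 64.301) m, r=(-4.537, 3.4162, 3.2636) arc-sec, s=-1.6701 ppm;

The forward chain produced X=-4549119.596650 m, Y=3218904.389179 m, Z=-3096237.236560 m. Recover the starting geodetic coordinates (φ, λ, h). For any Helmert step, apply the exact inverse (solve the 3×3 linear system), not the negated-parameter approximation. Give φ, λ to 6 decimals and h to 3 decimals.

φ=-29.221684°, λ=144.721320°, h=1737.707 m

start: X=-4549119.5966, Y=3218904.3892, Z=-3096237.2366 m
→ Helmert⁻¹: X=-4549077.3348, Y=3218774.3693, Z=-3096311.2513
→ Helmert⁻¹: X=-4549043.8034, Y=3218361.9081, Z=-3096216.6455
→ geod (Bowring, a=6378137.000): φ=-29.22168400°, λ=144.72132000°, h=1737.7070 m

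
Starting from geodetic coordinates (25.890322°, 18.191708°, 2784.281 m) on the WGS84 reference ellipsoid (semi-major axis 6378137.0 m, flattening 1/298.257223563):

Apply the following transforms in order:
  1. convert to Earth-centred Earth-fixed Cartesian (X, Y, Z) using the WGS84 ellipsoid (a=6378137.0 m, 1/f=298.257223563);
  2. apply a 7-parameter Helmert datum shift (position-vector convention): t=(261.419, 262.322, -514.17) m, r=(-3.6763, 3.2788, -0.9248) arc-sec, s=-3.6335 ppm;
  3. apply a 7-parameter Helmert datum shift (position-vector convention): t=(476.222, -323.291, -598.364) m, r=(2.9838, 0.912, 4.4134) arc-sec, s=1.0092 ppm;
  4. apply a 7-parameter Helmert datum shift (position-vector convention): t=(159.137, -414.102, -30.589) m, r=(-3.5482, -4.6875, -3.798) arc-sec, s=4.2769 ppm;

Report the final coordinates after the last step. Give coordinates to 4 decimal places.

start: φ=25.890322°, λ=18.191708°, h=2784.281 m
→ ECEF (a=6378137.000, f=1/298.257223563): X=5457035.3629, Y=1793306.8501, Z=2769351.4421
→ Helmert 7p (PV): X=5457329.0158, Y=1793587.5478, Z=2768708.5022
→ Helmert 7p (PV): X=5457784.6101, Y=1793342.7844, Z=2768114.7486
→ Helmert 7p (PV): X=5457937.2035, Y=1792883.4743, Z=2768189.1812

X=5457937.2035 m, Y=1792883.4743 m, Z=2768189.1812 m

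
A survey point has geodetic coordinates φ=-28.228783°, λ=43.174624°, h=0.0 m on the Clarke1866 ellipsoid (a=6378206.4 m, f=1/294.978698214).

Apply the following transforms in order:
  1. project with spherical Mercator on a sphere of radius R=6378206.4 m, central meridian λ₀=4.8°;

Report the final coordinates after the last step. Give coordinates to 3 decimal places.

E=4271890.085 m, N=-3277884.498 m

start: φ=-28.228783°, λ=43.174624°, h=0.000 m
→ merc (R=6378206.4, λ₀=4.8°): E=4271890.0847, N=-3277884.4980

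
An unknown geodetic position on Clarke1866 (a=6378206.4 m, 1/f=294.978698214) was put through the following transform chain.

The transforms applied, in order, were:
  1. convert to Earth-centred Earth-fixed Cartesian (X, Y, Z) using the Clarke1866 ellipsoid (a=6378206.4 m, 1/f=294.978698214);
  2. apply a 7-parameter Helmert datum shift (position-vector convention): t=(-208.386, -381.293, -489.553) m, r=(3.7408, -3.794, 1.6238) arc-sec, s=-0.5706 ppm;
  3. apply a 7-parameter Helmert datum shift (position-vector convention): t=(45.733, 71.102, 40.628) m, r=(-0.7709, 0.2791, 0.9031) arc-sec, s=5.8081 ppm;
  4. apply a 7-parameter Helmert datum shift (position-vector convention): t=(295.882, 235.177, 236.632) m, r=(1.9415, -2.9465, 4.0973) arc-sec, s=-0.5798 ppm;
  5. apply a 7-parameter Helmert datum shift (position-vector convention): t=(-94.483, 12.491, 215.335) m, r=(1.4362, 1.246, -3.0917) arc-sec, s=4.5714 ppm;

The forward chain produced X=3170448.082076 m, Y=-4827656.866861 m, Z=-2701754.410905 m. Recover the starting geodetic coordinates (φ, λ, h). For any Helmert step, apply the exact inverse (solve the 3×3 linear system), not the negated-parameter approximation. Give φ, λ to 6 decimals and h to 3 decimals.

start: X=3170448.0821, Y=-4827656.8669, Z=-2701754.4109 m
→ Helmert⁻¹: X=3170616.7540, Y=-4827618.5775, Z=-2701904.6270
→ Helmert⁻¹: X=3170188.2064, Y=-4827944.9615, Z=-2702142.6681
→ Helmert⁻¹: X=3170106.5787, Y=-4827991.8027, Z=-2702181.3564
→ Helmert⁻¹: X=3170229.0742, Y=-4827687.2188, Z=-2701664.1032
→ geod (Bowring, a=6378206.400): φ=-25.21871700°, λ=-56.70803200°, h=1890.1040 m

φ=-25.218717°, λ=-56.708032°, h=1890.104 m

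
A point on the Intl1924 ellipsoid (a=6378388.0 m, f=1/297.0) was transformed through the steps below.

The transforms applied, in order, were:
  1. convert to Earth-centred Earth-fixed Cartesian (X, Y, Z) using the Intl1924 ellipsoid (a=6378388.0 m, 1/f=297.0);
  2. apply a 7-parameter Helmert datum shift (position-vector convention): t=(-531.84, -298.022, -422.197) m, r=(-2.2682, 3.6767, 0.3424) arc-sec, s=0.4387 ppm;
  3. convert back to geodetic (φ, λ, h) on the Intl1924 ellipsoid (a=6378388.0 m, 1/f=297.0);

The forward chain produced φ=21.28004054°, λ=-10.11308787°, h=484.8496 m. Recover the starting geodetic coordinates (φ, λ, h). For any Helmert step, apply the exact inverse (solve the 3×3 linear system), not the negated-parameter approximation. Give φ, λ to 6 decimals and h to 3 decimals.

φ=21.282948°, λ=-10.109766°, h=1074.636 m

start: φ=21.280041°, λ=-10.113088°, h=484.850 m
→ ECEF (a=6378388.000, f=1/297.0): X=5854188.4425, Y=-1044169.5246, Z=2300519.3896
→ Helmert⁻¹: X=5854674.9649, Y=-1043906.0669, Z=2301033.4582
→ geod (Bowring, a=6378388.000): φ=21.28294800°, λ=-10.10976600°, h=1074.6360 m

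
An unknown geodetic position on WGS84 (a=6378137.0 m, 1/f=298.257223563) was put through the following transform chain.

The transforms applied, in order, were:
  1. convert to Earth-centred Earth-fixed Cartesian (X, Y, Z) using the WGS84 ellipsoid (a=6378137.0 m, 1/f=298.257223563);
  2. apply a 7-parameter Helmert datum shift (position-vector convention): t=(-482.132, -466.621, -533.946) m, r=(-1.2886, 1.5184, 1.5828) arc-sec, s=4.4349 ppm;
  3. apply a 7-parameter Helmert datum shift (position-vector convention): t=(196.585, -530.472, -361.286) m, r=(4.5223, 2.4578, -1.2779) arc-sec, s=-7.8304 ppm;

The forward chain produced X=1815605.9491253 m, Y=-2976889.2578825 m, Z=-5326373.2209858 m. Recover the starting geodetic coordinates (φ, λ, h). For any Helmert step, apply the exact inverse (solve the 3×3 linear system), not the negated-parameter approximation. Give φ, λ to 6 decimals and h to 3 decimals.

start: X=1815605.9491, Y=-2976889.2579, Z=-5326373.2210 m
→ Helmert⁻¹: X=1815505.4831, Y=-2976487.6147, Z=-5325966.7483
→ Helmert⁻¹: X=1815995.9274, Y=-2975988.4612, Z=-5325414.4083
→ geod (Bowring, a=6378137.000): φ=-56.96510800°, λ=-58.60778800°, h=1946.1430 m

φ=-56.965108°, λ=-58.607788°, h=1946.143 m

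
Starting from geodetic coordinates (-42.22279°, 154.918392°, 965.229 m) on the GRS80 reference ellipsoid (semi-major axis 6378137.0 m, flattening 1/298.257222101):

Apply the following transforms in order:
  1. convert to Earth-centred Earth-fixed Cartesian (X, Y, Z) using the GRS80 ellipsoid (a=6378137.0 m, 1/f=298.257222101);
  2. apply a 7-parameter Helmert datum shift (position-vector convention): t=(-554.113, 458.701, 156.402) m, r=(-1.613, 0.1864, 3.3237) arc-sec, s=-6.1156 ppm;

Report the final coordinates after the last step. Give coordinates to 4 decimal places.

start: φ=-42.222790°, λ=154.918392°, h=965.229 m
→ ECEF (a=6378137.000, f=1/298.257222101): X=-4284998.1247, Y=2005562.7349, Z=-4264610.4772
→ Helmert 7p (PV): X=-4285562.2032, Y=2005906.7744, Z=-4264439.8057

X=-4285562.2032 m, Y=2005906.7744 m, Z=-4264439.8057 m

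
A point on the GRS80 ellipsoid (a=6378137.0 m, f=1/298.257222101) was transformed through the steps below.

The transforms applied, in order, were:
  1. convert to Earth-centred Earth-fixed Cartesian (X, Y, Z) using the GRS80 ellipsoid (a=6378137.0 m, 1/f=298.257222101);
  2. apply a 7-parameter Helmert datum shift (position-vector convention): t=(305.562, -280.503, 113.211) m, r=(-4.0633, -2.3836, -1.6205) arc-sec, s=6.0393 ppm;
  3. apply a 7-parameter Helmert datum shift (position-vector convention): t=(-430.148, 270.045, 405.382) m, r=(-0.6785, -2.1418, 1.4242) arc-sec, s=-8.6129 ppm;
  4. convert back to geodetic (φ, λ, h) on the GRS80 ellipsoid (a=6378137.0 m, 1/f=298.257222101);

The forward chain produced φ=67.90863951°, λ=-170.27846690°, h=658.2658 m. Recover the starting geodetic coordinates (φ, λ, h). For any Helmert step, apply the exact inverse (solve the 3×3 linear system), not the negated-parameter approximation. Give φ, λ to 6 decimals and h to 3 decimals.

φ=67.908937°, λ=-170.274460°, h=147.527 m

start: φ=67.908640°, λ=-170.278467°, h=658.266 m
→ ECEF (a=6378137.000, f=1/298.257222101): X=-2371341.1681, Y=-406258.0730, Z=5887878.2128
→ Helmert⁻¹: X=-2370873.1129, Y=-406534.6160, Z=5887546.8207
→ Helmert⁻¹: X=-2371093.1269, Y=-406386.2666, Z=5887417.4488
→ geod (Bowring, a=6378137.000): φ=67.90893700°, λ=-170.27446000°, h=147.5270 m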